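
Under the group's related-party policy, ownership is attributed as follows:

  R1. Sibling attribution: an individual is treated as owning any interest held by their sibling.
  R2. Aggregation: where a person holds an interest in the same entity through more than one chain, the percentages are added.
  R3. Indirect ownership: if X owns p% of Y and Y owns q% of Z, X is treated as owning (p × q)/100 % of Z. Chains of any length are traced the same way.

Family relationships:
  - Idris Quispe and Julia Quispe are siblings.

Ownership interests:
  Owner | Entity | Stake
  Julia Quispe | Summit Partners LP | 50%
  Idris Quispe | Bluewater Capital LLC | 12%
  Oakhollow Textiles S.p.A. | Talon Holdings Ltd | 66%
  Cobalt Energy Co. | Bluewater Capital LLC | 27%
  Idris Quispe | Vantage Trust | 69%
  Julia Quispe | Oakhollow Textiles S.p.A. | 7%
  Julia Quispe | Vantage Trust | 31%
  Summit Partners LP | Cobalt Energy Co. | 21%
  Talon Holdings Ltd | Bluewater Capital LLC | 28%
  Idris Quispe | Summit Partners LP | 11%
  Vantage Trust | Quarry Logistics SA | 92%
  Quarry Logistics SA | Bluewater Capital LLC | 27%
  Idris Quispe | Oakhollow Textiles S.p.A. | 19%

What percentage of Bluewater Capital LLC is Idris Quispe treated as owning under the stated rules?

By sibling attribution (R1), Idris Quispe is treated as also owning Julia Quispe's interest in Vantage Trust, giving 69% + 31% = 100%.
By sibling attribution (R1), Idris Quispe is treated as also owning Julia Quispe's interest in Summit Partners LP, giving 11% + 50% = 61%.
By sibling attribution (R1), Idris Quispe is treated as also owning Julia Quispe's interest in Oakhollow Textiles S.p.A, giving 19% + 7% = 26%.
Chain via Vantage Trust → Quarry Logistics SA (R3): 100% × 92% × 27% = 24.84% of Bluewater Capital LLC.
Chain via Summit Partners LP → Cobalt Energy Co. (R3): 61% × 21% × 27% = 3.4587% of Bluewater Capital LLC.
Chain via Oakhollow Textiles S.p.A. → Talon Holdings Ltd (R3): 26% × 66% × 28% = 4.8048% of Bluewater Capital LLC.
Direct interest in Bluewater Capital LLC: 12%.
Aggregating (R2): 24.84% + 3.4587% + 4.8048% + 12% = 45.1035%.

45.1035%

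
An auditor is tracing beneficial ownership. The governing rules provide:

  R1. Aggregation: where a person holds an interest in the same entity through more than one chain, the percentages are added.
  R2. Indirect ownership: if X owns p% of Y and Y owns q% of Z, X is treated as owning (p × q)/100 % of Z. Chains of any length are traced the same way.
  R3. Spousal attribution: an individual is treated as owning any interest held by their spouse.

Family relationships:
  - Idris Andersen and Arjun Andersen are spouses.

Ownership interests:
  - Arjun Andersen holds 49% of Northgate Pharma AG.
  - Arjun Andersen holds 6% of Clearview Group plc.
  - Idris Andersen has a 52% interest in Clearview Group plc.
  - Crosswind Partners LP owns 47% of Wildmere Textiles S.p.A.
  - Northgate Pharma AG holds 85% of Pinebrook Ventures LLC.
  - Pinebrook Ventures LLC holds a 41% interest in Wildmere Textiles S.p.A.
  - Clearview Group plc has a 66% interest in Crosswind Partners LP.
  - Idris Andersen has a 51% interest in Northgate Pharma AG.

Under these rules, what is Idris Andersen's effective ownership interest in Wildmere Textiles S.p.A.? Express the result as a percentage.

By spousal attribution (R3), Idris Andersen is treated as also owning Arjun Andersen's interest in Clearview Group plc, giving 52% + 6% = 58%.
By spousal attribution (R3), Idris Andersen is treated as also owning Arjun Andersen's interest in Northgate Pharma AG, giving 51% + 49% = 100%.
Chain via Clearview Group plc → Crosswind Partners LP (R2): 58% × 66% × 47% = 17.9916% of Wildmere Textiles S.p.A.
Chain via Northgate Pharma AG → Pinebrook Ventures LLC (R2): 100% × 85% × 41% = 34.85% of Wildmere Textiles S.p.A.
Aggregating (R1): 17.9916% + 34.85% = 52.8416%.

52.8416%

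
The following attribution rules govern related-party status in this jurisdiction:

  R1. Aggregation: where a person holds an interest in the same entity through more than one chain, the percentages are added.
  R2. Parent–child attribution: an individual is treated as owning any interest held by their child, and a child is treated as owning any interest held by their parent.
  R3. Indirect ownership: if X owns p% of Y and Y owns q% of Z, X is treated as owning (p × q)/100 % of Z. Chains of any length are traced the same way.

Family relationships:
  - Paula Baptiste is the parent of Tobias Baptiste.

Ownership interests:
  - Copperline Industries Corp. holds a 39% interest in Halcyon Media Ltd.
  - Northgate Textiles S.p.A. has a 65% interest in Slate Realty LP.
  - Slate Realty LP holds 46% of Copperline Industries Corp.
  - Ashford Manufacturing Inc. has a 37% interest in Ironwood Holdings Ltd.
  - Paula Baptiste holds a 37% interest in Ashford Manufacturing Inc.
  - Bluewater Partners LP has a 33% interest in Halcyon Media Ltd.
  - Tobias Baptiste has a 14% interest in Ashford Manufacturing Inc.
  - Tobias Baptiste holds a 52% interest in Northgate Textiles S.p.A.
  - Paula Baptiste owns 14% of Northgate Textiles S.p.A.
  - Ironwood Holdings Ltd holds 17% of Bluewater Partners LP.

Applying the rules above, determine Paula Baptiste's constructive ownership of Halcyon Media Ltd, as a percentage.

8.754867%

By parent–child attribution (R2), Paula Baptiste is treated as also owning Tobias Baptiste's interest in Northgate Textiles S.p.A, giving 14% + 52% = 66%.
By parent–child attribution (R2), Paula Baptiste is treated as also owning Tobias Baptiste's interest in Ashford Manufacturing Inc, giving 37% + 14% = 51%.
Chain via Northgate Textiles S.p.A. → Slate Realty LP → Copperline Industries Corp. (R3): 66% × 65% × 46% × 39% = 7.69626% of Halcyon Media Ltd.
Chain via Ashford Manufacturing Inc. → Ironwood Holdings Ltd → Bluewater Partners LP (R3): 51% × 37% × 17% × 33% = 1.058607% of Halcyon Media Ltd.
Aggregating (R1): 7.69626% + 1.058607% = 8.754867%.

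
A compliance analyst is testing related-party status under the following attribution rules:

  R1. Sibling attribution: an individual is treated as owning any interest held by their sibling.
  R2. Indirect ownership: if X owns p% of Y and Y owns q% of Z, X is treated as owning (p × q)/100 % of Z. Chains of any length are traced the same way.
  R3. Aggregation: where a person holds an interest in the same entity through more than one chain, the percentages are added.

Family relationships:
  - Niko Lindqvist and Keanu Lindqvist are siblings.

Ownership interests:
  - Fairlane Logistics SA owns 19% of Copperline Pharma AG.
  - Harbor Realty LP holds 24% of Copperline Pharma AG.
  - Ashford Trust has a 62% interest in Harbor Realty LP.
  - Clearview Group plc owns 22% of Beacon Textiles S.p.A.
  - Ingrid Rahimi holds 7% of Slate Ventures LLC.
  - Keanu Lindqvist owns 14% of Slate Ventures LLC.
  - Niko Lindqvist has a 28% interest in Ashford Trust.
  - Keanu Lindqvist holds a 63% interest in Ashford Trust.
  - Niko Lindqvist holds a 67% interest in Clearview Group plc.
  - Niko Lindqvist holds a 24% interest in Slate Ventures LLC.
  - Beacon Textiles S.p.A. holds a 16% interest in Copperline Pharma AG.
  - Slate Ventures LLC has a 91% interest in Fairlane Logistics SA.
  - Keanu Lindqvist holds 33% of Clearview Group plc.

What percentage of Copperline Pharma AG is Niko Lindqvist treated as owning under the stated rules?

By sibling attribution (R1), Niko Lindqvist is treated as also owning Keanu Lindqvist's interest in Slate Ventures LLC, giving 24% + 14% = 38%.
By sibling attribution (R1), Niko Lindqvist is treated as also owning Keanu Lindqvist's interest in Ashford Trust, giving 28% + 63% = 91%.
By sibling attribution (R1), Niko Lindqvist is treated as also owning Keanu Lindqvist's interest in Clearview Group plc, giving 67% + 33% = 100%.
Chain via Slate Ventures LLC → Fairlane Logistics SA (R2): 38% × 91% × 19% = 6.5702% of Copperline Pharma AG.
Chain via Ashford Trust → Harbor Realty LP (R2): 91% × 62% × 24% = 13.5408% of Copperline Pharma AG.
Chain via Clearview Group plc → Beacon Textiles S.p.A. (R2): 100% × 22% × 16% = 3.52% of Copperline Pharma AG.
Aggregating (R3): 6.5702% + 13.5408% + 3.52% = 23.631%.

23.631%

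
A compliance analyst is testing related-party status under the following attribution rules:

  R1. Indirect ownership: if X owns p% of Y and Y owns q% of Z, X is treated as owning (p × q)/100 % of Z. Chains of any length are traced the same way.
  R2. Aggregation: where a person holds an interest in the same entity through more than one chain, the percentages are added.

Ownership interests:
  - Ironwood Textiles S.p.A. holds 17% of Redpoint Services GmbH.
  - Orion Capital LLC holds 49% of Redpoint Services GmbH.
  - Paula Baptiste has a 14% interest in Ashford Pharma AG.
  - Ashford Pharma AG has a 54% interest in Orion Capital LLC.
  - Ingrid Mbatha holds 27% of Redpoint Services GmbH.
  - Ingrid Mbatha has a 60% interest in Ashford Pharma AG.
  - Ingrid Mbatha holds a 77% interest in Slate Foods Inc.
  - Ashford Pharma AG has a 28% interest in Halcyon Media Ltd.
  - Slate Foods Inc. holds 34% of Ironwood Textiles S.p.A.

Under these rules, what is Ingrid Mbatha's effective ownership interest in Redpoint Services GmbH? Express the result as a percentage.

Chain via Slate Foods Inc. → Ironwood Textiles S.p.A. (R1): 77% × 34% × 17% = 4.4506% of Redpoint Services GmbH.
Chain via Ashford Pharma AG → Orion Capital LLC (R1): 60% × 54% × 49% = 15.876% of Redpoint Services GmbH.
Direct interest in Redpoint Services GmbH: 27%.
Aggregating (R2): 4.4506% + 15.876% + 27% = 47.3266%.

47.3266%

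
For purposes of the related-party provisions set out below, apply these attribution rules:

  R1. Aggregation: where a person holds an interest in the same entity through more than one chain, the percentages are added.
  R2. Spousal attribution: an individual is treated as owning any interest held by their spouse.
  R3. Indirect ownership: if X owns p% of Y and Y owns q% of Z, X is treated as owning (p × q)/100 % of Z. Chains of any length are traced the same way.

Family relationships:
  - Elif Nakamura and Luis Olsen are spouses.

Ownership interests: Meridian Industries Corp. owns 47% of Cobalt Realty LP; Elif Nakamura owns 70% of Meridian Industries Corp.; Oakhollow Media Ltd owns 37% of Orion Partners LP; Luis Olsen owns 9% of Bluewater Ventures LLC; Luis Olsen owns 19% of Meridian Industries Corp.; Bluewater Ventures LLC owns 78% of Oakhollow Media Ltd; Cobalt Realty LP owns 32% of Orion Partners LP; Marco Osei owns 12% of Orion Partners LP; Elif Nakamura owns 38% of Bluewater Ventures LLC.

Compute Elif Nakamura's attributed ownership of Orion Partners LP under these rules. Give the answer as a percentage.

By spousal attribution (R2), Elif Nakamura is treated as also owning Luis Olsen's interest in Meridian Industries Corp, giving 70% + 19% = 89%.
By spousal attribution (R2), Elif Nakamura is treated as also owning Luis Olsen's interest in Bluewater Ventures LLC, giving 38% + 9% = 47%.
Chain via Meridian Industries Corp. → Cobalt Realty LP (R3): 89% × 47% × 32% = 13.3856% of Orion Partners LP.
Chain via Bluewater Ventures LLC → Oakhollow Media Ltd (R3): 47% × 78% × 37% = 13.5642% of Orion Partners LP.
Aggregating (R1): 13.3856% + 13.5642% = 26.9498%.

26.9498%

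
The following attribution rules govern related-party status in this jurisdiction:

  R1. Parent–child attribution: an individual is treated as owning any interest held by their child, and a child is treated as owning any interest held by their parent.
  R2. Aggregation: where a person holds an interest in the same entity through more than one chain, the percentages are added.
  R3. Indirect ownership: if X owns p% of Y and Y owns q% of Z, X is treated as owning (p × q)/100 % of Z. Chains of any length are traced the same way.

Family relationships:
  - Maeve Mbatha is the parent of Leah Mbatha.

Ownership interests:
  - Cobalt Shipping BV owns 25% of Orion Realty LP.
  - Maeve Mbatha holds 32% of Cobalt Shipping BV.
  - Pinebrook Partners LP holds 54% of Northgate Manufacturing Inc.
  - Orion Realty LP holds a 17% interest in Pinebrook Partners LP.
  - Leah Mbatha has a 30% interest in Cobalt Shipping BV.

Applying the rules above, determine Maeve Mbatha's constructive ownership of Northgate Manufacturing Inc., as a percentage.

By parent–child attribution (R1), Maeve Mbatha is treated as also owning Leah Mbatha's interest in Cobalt Shipping BV, giving 32% + 30% = 62%.
Chain via Cobalt Shipping BV → Orion Realty LP → Pinebrook Partners LP (R3): 62% × 25% × 17% × 54% = 1.4229% of Northgate Manufacturing Inc.

1.4229%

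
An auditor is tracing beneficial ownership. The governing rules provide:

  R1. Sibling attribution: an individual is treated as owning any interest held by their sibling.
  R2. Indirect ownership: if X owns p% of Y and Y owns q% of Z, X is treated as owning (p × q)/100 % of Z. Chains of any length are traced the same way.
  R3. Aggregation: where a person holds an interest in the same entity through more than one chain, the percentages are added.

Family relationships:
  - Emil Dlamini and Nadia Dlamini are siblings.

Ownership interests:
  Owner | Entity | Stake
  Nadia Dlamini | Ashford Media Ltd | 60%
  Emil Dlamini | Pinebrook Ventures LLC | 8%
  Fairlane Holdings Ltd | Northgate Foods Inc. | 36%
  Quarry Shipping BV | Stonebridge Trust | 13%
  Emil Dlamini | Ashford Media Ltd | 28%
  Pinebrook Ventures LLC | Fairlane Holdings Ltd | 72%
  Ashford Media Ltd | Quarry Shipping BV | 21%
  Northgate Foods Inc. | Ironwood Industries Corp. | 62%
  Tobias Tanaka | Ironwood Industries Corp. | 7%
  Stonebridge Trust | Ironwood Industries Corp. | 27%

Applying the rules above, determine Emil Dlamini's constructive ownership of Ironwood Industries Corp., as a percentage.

By sibling attribution (R1), Emil Dlamini is treated as also owning Nadia Dlamini's interest in Ashford Media Ltd, giving 28% + 60% = 88%.
Chain via Ashford Media Ltd → Quarry Shipping BV → Stonebridge Trust (R2): 88% × 21% × 13% × 27% = 0.648648% of Ironwood Industries Corp.
Chain via Pinebrook Ventures LLC → Fairlane Holdings Ltd → Northgate Foods Inc. (R2): 8% × 72% × 36% × 62% = 1.285632% of Ironwood Industries Corp.
Aggregating (R3): 0.648648% + 1.285632% = 1.93428%.

1.93428%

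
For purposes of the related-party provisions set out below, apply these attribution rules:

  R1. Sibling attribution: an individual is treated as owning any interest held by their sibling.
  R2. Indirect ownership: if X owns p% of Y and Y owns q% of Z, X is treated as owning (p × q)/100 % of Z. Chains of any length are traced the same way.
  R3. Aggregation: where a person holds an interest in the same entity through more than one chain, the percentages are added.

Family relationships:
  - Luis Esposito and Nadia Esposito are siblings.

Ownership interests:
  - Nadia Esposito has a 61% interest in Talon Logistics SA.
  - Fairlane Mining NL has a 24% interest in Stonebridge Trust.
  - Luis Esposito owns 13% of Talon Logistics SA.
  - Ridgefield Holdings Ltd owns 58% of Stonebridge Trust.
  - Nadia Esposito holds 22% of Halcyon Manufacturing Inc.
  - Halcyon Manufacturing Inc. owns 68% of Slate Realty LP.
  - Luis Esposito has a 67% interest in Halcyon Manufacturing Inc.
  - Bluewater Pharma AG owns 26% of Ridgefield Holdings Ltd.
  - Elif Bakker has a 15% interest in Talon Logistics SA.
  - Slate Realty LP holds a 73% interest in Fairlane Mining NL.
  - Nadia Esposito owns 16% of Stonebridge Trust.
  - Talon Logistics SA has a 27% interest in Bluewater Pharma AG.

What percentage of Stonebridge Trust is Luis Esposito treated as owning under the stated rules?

By sibling attribution (R1), Luis Esposito is treated as also owning Nadia Esposito's interest in Talon Logistics SA, giving 13% + 61% = 74%.
By sibling attribution (R1), Luis Esposito is treated as also owning Nadia Esposito's interest in Halcyon Manufacturing Inc, giving 67% + 22% = 89%.
By sibling attribution (R1), Luis Esposito is treated as owning Nadia Esposito's 16% interest in Stonebridge Trust.
Chain via Talon Logistics SA → Bluewater Pharma AG → Ridgefield Holdings Ltd (R2): 74% × 27% × 26% × 58% = 3.012984% of Stonebridge Trust.
Chain via Halcyon Manufacturing Inc. → Slate Realty LP → Fairlane Mining NL (R2): 89% × 68% × 73% × 24% = 10.603104% of Stonebridge Trust.
Direct interest in Stonebridge Trust: 16%.
Aggregating (R3): 3.012984% + 10.603104% + 16% = 29.616088%.

29.616088%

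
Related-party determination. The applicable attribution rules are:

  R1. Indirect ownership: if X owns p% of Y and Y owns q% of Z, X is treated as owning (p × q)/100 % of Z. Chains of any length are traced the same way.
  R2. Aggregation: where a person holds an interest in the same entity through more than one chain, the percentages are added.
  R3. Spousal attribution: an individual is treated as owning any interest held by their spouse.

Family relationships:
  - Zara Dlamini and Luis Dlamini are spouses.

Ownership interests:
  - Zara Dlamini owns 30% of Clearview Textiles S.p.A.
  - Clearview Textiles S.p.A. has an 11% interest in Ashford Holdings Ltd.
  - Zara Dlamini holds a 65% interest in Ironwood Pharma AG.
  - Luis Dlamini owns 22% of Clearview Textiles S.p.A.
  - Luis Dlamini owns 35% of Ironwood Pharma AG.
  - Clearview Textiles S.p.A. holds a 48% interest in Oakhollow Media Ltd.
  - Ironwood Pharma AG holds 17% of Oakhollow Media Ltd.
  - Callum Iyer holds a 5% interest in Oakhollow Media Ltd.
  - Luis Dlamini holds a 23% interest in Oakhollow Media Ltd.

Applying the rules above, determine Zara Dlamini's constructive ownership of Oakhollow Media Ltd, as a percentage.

64.96%

By spousal attribution (R3), Zara Dlamini is treated as also owning Luis Dlamini's interest in Clearview Textiles S.p.A, giving 30% + 22% = 52%.
By spousal attribution (R3), Zara Dlamini is treated as also owning Luis Dlamini's interest in Ironwood Pharma AG, giving 65% + 35% = 100%.
By spousal attribution (R3), Zara Dlamini is treated as owning Luis Dlamini's 23% interest in Oakhollow Media Ltd.
Chain via Clearview Textiles S.p.A. (R1): 52% × 48% = 24.96% of Oakhollow Media Ltd.
Chain via Ironwood Pharma AG (R1): 100% × 17% = 17% of Oakhollow Media Ltd.
Direct interest in Oakhollow Media Ltd: 23%.
Aggregating (R2): 24.96% + 17% + 23% = 64.96%.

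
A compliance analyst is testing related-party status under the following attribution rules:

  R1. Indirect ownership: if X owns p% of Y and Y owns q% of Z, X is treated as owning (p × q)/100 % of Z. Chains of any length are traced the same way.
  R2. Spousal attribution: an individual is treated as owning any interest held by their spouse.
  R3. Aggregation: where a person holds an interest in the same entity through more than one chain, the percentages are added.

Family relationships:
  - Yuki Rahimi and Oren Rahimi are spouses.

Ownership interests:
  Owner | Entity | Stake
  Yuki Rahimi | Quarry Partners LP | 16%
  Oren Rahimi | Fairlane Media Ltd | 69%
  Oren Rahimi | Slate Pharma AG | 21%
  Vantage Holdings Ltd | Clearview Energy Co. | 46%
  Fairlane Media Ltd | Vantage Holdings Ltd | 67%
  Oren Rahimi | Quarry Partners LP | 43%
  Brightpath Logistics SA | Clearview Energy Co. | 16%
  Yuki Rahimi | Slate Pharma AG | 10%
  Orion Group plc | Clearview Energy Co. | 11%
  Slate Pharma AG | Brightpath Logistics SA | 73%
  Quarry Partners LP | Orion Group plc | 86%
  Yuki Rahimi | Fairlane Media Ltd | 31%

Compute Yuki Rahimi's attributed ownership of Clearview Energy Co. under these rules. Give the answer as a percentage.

40.0222%

By spousal attribution (R2), Yuki Rahimi is treated as also owning Oren Rahimi's interest in Quarry Partners LP, giving 16% + 43% = 59%.
By spousal attribution (R2), Yuki Rahimi is treated as also owning Oren Rahimi's interest in Fairlane Media Ltd, giving 31% + 69% = 100%.
By spousal attribution (R2), Yuki Rahimi is treated as also owning Oren Rahimi's interest in Slate Pharma AG, giving 10% + 21% = 31%.
Chain via Quarry Partners LP → Orion Group plc (R1): 59% × 86% × 11% = 5.5814% of Clearview Energy Co.
Chain via Fairlane Media Ltd → Vantage Holdings Ltd (R1): 100% × 67% × 46% = 30.82% of Clearview Energy Co.
Chain via Slate Pharma AG → Brightpath Logistics SA (R1): 31% × 73% × 16% = 3.6208% of Clearview Energy Co.
Aggregating (R3): 5.5814% + 30.82% + 3.6208% = 40.0222%.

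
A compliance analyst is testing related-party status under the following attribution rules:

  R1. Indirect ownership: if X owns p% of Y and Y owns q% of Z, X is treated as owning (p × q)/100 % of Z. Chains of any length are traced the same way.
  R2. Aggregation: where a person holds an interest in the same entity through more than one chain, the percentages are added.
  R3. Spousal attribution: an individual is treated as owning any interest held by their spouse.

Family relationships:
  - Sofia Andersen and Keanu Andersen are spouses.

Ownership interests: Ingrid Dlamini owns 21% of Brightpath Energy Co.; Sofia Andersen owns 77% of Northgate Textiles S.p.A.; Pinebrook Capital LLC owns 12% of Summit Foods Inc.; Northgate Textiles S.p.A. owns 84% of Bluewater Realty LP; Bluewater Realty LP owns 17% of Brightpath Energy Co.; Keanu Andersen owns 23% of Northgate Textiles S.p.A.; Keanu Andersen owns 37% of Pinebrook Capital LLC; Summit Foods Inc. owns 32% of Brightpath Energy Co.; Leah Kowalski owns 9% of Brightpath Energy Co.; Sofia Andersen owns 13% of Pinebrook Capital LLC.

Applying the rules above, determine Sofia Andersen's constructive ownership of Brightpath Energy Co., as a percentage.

16.2%

By spousal attribution (R3), Sofia Andersen is treated as also owning Keanu Andersen's interest in Northgate Textiles S.p.A, giving 77% + 23% = 100%.
By spousal attribution (R3), Sofia Andersen is treated as also owning Keanu Andersen's interest in Pinebrook Capital LLC, giving 13% + 37% = 50%.
Chain via Northgate Textiles S.p.A. → Bluewater Realty LP (R1): 100% × 84% × 17% = 14.28% of Brightpath Energy Co.
Chain via Pinebrook Capital LLC → Summit Foods Inc. (R1): 50% × 12% × 32% = 1.92% of Brightpath Energy Co.
Aggregating (R2): 14.28% + 1.92% = 16.2%.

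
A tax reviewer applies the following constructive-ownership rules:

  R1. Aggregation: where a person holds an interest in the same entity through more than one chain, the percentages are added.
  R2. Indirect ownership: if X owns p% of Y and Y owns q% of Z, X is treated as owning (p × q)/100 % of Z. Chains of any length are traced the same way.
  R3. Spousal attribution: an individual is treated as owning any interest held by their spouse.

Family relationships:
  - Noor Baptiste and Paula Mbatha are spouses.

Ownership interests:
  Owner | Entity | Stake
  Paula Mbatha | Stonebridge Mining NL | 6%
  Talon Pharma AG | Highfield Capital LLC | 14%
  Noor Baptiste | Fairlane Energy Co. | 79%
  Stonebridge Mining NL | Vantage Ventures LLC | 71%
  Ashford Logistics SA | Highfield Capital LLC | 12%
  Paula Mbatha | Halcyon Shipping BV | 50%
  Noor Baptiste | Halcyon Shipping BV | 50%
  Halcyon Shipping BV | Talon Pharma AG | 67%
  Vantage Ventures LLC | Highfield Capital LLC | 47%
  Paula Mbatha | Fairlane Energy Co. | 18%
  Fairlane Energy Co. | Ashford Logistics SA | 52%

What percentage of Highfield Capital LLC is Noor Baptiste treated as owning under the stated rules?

17.435%

By spousal attribution (R3), Noor Baptiste is treated as also owning Paula Mbatha's interest in Fairlane Energy Co, giving 79% + 18% = 97%.
By spousal attribution (R3), Noor Baptiste is treated as also owning Paula Mbatha's interest in Halcyon Shipping BV, giving 50% + 50% = 100%.
By spousal attribution (R3), Noor Baptiste is treated as owning Paula Mbatha's 6% interest in Stonebridge Mining NL.
Chain via Fairlane Energy Co. → Ashford Logistics SA (R2): 97% × 52% × 12% = 6.0528% of Highfield Capital LLC.
Chain via Halcyon Shipping BV → Talon Pharma AG (R2): 100% × 67% × 14% = 9.38% of Highfield Capital LLC.
Chain via Stonebridge Mining NL → Vantage Ventures LLC (R2): 6% × 71% × 47% = 2.0022% of Highfield Capital LLC.
Aggregating (R1): 6.0528% + 9.38% + 2.0022% = 17.435%.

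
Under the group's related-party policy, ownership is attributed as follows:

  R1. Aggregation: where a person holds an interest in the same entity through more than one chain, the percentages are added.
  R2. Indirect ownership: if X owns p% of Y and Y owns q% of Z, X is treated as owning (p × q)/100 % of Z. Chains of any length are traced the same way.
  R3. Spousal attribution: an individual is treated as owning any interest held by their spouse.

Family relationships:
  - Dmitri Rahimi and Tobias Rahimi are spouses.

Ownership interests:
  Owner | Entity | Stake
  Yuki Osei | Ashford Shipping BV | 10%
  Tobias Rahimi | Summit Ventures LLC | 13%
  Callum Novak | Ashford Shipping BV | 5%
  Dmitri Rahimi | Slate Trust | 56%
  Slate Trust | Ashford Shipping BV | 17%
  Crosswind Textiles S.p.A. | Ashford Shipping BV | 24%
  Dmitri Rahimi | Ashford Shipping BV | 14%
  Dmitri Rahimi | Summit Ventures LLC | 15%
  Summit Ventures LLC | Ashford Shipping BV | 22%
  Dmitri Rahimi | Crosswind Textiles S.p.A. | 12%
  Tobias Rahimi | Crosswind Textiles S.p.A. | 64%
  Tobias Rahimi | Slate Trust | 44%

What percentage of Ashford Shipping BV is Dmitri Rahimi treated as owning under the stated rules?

By spousal attribution (R3), Dmitri Rahimi is treated as also owning Tobias Rahimi's interest in Slate Trust, giving 56% + 44% = 100%.
By spousal attribution (R3), Dmitri Rahimi is treated as also owning Tobias Rahimi's interest in Summit Ventures LLC, giving 15% + 13% = 28%.
By spousal attribution (R3), Dmitri Rahimi is treated as also owning Tobias Rahimi's interest in Crosswind Textiles S.p.A, giving 12% + 64% = 76%.
Chain via Slate Trust (R2): 100% × 17% = 17% of Ashford Shipping BV.
Chain via Summit Ventures LLC (R2): 28% × 22% = 6.16% of Ashford Shipping BV.
Chain via Crosswind Textiles S.p.A. (R2): 76% × 24% = 18.24% of Ashford Shipping BV.
Direct interest in Ashford Shipping BV: 14%.
Aggregating (R1): 17% + 6.16% + 18.24% + 14% = 55.4%.

55.4%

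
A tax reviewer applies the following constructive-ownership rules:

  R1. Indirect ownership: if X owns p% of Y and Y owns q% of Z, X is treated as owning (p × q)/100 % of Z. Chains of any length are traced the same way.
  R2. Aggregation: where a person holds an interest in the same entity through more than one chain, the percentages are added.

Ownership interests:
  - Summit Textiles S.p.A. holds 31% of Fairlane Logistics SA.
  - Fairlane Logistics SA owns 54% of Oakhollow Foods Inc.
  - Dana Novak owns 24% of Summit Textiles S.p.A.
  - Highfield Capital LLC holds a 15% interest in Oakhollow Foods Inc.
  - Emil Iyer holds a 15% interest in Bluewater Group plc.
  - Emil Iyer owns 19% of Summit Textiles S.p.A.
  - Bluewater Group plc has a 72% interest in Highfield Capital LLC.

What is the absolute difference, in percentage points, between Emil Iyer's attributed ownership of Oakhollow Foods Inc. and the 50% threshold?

45.1994

Chain via Summit Textiles S.p.A. → Fairlane Logistics SA (R1): 19% × 31% × 54% = 3.1806% of Oakhollow Foods Inc.
Chain via Bluewater Group plc → Highfield Capital LLC (R1): 15% × 72% × 15% = 1.62% of Oakhollow Foods Inc.
Aggregating (R2): 3.1806% + 1.62% = 4.8006%.
4.8006% falls short of the 50% threshold by 45.1994 percentage points.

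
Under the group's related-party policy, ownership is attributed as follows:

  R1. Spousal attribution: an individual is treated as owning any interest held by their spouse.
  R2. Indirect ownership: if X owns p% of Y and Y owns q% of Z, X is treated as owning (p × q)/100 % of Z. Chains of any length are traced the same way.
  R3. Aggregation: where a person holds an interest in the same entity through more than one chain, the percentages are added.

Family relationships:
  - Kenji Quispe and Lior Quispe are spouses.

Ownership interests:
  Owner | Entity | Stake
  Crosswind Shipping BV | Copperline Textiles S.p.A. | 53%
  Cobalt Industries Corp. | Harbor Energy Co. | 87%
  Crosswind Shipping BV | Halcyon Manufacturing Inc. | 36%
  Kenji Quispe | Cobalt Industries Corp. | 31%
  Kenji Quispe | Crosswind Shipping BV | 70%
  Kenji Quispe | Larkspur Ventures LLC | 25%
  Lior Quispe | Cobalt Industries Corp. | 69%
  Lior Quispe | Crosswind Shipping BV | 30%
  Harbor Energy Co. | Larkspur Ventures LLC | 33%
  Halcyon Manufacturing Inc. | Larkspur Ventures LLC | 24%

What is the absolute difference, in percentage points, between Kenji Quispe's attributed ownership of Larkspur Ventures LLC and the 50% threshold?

12.35

By spousal attribution (R1), Kenji Quispe is treated as also owning Lior Quispe's interest in Crosswind Shipping BV, giving 70% + 30% = 100%.
By spousal attribution (R1), Kenji Quispe is treated as also owning Lior Quispe's interest in Cobalt Industries Corp, giving 31% + 69% = 100%.
Chain via Crosswind Shipping BV → Halcyon Manufacturing Inc. (R2): 100% × 36% × 24% = 8.64% of Larkspur Ventures LLC.
Chain via Cobalt Industries Corp. → Harbor Energy Co. (R2): 100% × 87% × 33% = 28.71% of Larkspur Ventures LLC.
Direct interest in Larkspur Ventures LLC: 25%.
Aggregating (R3): 8.64% + 28.71% + 25% = 62.35%.
62.35% exceeds the 50% threshold by 12.35 percentage points.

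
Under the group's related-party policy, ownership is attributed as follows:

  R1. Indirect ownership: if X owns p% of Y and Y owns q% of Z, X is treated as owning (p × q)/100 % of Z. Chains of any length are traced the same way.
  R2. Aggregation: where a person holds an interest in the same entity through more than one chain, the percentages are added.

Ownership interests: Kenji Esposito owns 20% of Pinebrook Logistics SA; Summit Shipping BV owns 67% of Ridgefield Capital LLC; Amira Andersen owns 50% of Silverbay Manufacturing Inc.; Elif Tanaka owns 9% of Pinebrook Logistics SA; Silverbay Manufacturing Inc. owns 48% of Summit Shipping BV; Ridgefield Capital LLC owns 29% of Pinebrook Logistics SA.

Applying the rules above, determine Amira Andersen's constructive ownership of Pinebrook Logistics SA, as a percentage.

4.6632%

Chain via Silverbay Manufacturing Inc. → Summit Shipping BV → Ridgefield Capital LLC (R1): 50% × 48% × 67% × 29% = 4.6632% of Pinebrook Logistics SA.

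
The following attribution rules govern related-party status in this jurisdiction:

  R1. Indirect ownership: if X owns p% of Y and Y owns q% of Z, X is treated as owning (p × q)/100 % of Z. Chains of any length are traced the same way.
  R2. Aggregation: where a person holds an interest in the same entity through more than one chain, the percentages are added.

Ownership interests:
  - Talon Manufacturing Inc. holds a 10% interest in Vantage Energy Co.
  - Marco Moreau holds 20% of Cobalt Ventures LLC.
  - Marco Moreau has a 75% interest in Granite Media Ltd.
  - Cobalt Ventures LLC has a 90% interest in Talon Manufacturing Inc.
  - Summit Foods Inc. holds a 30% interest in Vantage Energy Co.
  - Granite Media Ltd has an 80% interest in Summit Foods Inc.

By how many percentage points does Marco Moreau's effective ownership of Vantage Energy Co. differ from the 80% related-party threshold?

60.2

Chain via Cobalt Ventures LLC → Talon Manufacturing Inc. (R1): 20% × 90% × 10% = 1.8% of Vantage Energy Co.
Chain via Granite Media Ltd → Summit Foods Inc. (R1): 75% × 80% × 30% = 18% of Vantage Energy Co.
Aggregating (R2): 1.8% + 18% = 19.8%.
19.8% falls short of the 80% threshold by 60.2 percentage points.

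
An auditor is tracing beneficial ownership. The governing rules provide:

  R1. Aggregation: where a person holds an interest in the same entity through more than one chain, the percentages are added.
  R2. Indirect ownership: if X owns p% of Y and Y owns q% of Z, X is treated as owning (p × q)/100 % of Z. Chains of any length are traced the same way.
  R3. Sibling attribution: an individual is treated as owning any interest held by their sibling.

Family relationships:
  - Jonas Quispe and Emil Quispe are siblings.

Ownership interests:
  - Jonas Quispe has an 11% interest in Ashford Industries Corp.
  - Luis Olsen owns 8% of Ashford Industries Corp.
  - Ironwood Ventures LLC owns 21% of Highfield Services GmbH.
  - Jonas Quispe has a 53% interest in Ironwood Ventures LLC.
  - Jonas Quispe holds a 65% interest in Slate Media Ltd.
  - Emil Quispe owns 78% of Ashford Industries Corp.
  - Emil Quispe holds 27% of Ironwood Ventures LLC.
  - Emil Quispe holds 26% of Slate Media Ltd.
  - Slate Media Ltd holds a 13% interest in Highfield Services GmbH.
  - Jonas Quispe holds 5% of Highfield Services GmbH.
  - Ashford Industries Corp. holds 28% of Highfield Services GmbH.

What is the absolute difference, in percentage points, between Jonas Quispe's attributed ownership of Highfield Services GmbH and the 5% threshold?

53.55

By sibling attribution (R3), Jonas Quispe is treated as also owning Emil Quispe's interest in Slate Media Ltd, giving 65% + 26% = 91%.
By sibling attribution (R3), Jonas Quispe is treated as also owning Emil Quispe's interest in Ashford Industries Corp, giving 11% + 78% = 89%.
By sibling attribution (R3), Jonas Quispe is treated as also owning Emil Quispe's interest in Ironwood Ventures LLC, giving 53% + 27% = 80%.
Chain via Slate Media Ltd (R2): 91% × 13% = 11.83% of Highfield Services GmbH.
Chain via Ashford Industries Corp. (R2): 89% × 28% = 24.92% of Highfield Services GmbH.
Chain via Ironwood Ventures LLC (R2): 80% × 21% = 16.8% of Highfield Services GmbH.
Direct interest in Highfield Services GmbH: 5%.
Aggregating (R1): 11.83% + 24.92% + 16.8% + 5% = 58.55%.
58.55% exceeds the 5% threshold by 53.55 percentage points.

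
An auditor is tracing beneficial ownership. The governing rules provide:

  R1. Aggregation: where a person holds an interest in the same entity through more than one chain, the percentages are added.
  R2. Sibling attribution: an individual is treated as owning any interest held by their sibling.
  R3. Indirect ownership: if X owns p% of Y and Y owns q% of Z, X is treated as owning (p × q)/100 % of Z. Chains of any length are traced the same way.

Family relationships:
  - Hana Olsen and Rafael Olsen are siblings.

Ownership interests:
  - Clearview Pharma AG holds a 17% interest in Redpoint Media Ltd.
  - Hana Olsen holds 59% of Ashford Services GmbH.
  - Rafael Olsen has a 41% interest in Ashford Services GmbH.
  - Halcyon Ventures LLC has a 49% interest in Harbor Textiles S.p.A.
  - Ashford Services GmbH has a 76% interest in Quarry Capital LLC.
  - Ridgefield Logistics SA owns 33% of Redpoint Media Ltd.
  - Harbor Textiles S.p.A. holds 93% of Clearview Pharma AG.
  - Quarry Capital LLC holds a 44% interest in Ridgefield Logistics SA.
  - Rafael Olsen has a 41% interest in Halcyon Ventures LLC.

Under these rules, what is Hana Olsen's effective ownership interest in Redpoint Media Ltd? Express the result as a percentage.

By sibling attribution (R2), Hana Olsen is treated as also owning Rafael Olsen's interest in Ashford Services GmbH, giving 59% + 41% = 100%.
By sibling attribution (R2), Hana Olsen is treated as owning Rafael Olsen's 41% interest in Halcyon Ventures LLC.
Chain via Ashford Services GmbH → Quarry Capital LLC → Ridgefield Logistics SA (R3): 100% × 76% × 44% × 33% = 11.0352% of Redpoint Media Ltd.
Chain via Halcyon Ventures LLC → Harbor Textiles S.p.A. → Clearview Pharma AG (R3): 41% × 49% × 93% × 17% = 3.176229% of Redpoint Media Ltd.
Aggregating (R1): 11.0352% + 3.176229% = 14.211429%.

14.211429%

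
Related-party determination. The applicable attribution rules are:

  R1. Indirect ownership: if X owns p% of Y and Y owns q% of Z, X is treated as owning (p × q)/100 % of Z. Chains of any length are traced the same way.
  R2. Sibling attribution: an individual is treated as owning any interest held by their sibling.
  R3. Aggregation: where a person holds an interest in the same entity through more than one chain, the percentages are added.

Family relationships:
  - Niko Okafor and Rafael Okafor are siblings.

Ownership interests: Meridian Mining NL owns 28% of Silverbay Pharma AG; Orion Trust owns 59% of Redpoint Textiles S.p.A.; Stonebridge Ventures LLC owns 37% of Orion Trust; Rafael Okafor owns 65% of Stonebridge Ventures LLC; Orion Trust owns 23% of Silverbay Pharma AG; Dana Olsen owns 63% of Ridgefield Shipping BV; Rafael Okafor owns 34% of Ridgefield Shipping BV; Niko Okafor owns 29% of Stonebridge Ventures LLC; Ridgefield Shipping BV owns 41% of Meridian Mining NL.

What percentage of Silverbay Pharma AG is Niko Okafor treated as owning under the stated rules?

By sibling attribution (R2), Niko Okafor is treated as also owning Rafael Okafor's interest in Stonebridge Ventures LLC, giving 29% + 65% = 94%.
By sibling attribution (R2), Niko Okafor is treated as owning Rafael Okafor's 34% interest in Ridgefield Shipping BV.
Chain via Stonebridge Ventures LLC → Orion Trust (R1): 94% × 37% × 23% = 7.9994% of Silverbay Pharma AG.
Chain via Ridgefield Shipping BV → Meridian Mining NL (R1): 34% × 41% × 28% = 3.9032% of Silverbay Pharma AG.
Aggregating (R3): 7.9994% + 3.9032% = 11.9026%.

11.9026%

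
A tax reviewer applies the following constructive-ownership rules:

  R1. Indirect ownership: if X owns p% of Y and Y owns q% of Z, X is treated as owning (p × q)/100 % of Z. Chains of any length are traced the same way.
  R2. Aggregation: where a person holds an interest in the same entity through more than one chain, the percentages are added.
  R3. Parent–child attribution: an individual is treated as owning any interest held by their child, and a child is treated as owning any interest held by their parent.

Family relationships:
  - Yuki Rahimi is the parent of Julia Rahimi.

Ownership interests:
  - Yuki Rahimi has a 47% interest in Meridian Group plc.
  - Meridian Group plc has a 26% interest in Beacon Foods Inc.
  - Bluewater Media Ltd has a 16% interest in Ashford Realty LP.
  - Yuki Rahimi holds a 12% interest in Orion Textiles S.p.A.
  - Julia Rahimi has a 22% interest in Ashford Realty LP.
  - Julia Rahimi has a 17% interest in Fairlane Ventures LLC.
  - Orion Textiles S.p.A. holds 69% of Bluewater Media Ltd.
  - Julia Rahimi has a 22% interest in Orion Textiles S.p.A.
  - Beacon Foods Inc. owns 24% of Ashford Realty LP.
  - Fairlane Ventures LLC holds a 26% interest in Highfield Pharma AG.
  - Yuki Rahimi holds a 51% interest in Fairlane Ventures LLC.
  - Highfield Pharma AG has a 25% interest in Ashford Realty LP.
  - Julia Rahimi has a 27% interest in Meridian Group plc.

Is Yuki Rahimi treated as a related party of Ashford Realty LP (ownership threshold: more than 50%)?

By parent–child attribution (R3), Yuki Rahimi is treated as also owning Julia Rahimi's interest in Fairlane Ventures LLC, giving 51% + 17% = 68%.
By parent–child attribution (R3), Yuki Rahimi is treated as also owning Julia Rahimi's interest in Orion Textiles S.p.A, giving 12% + 22% = 34%.
By parent–child attribution (R3), Yuki Rahimi is treated as also owning Julia Rahimi's interest in Meridian Group plc, giving 47% + 27% = 74%.
By parent–child attribution (R3), Yuki Rahimi is treated as owning Julia Rahimi's 22% interest in Ashford Realty LP.
Chain via Fairlane Ventures LLC → Highfield Pharma AG (R1): 68% × 26% × 25% = 4.42% of Ashford Realty LP.
Chain via Orion Textiles S.p.A. → Bluewater Media Ltd (R1): 34% × 69% × 16% = 3.7536% of Ashford Realty LP.
Chain via Meridian Group plc → Beacon Foods Inc. (R1): 74% × 26% × 24% = 4.6176% of Ashford Realty LP.
Direct interest in Ashford Realty LP: 22%.
Aggregating (R2): 4.42% + 3.7536% + 4.6176% + 22% = 34.7912%.
34.7912% does not exceed the 50% threshold, so Yuki is not a related party to Ashford Realty LP.

No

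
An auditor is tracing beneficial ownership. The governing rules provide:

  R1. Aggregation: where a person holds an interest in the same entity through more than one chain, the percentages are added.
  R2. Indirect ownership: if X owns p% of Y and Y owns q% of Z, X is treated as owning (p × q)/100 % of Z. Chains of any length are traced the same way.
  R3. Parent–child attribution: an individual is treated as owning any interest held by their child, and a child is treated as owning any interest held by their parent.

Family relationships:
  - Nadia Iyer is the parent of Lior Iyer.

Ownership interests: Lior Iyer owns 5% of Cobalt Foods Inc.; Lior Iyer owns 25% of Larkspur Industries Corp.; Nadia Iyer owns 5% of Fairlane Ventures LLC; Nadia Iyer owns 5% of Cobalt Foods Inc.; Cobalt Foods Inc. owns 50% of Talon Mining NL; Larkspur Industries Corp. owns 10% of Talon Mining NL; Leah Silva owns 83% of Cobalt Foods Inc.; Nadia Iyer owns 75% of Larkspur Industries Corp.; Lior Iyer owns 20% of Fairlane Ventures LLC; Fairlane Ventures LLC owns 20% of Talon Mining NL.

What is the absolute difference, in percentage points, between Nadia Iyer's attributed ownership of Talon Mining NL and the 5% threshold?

15

By parent–child attribution (R3), Nadia Iyer is treated as also owning Lior Iyer's interest in Cobalt Foods Inc, giving 5% + 5% = 10%.
By parent–child attribution (R3), Nadia Iyer is treated as also owning Lior Iyer's interest in Larkspur Industries Corp, giving 75% + 25% = 100%.
By parent–child attribution (R3), Nadia Iyer is treated as also owning Lior Iyer's interest in Fairlane Ventures LLC, giving 5% + 20% = 25%.
Chain via Cobalt Foods Inc. (R2): 10% × 50% = 5% of Talon Mining NL.
Chain via Larkspur Industries Corp. (R2): 100% × 10% = 10% of Talon Mining NL.
Chain via Fairlane Ventures LLC (R2): 25% × 20% = 5% of Talon Mining NL.
Aggregating (R1): 5% + 10% + 5% = 20%.
20% exceeds the 5% threshold by 15 percentage points.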